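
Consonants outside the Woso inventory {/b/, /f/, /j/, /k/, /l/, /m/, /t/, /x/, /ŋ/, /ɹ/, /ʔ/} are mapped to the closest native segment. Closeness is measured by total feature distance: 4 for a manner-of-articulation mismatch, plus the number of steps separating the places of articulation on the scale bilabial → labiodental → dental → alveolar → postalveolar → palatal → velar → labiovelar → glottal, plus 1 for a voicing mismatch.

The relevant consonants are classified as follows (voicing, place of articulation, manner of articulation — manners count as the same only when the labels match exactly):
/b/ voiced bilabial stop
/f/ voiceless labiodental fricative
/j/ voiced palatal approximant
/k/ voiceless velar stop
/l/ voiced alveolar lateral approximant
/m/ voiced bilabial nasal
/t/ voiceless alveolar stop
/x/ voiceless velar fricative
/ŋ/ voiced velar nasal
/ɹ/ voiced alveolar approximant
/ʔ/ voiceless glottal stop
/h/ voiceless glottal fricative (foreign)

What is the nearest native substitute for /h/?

/x/ is closest: same manner (fricative), place distance 2 (glottal→velar), same voicing; total 2. Next closest is /ʔ/ at distance 4.

x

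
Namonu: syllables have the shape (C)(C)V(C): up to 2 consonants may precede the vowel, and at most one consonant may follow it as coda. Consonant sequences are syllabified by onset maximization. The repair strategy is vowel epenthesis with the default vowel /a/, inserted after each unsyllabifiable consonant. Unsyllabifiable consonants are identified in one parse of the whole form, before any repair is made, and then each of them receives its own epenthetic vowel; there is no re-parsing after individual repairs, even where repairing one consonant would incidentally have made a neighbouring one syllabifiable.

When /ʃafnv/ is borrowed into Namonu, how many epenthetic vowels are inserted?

The unsyllabifiable consonants are /n/, /v/; each receives one epenthetic vowel.

2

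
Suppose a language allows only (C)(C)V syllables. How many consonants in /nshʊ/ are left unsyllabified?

The consonants /n/ cannot be parsed into a legal (C)(C)V syllable (no codas are permitted; onsets may contain at most 2 consonants).

1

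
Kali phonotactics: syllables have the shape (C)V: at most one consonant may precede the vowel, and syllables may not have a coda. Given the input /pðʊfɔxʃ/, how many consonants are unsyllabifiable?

Syllabifying with onset maximization leaves /p/, /x/, /ʃ/ stranded (no codas are permitted; onsets are limited to one consonant).

3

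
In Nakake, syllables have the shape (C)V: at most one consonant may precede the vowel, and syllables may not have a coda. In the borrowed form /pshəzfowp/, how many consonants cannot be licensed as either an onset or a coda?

5

The consonants /p/, /s/, /z/, /w/, /p/ cannot be parsed into a legal (C)V syllable (no codas are permitted; onsets are limited to one consonant).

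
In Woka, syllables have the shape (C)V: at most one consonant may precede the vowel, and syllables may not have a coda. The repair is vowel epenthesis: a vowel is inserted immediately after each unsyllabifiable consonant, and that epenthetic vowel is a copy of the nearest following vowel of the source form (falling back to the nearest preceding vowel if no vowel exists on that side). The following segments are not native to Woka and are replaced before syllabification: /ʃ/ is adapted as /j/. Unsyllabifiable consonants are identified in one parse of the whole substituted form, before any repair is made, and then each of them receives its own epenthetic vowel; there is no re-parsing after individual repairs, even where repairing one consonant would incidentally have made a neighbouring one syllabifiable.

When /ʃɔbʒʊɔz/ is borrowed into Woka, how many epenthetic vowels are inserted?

2

After substitution the input is /jɔbʒʊɔz/.
The unsyllabifiable consonants are /b/, /z/; each receives one epenthetic vowel.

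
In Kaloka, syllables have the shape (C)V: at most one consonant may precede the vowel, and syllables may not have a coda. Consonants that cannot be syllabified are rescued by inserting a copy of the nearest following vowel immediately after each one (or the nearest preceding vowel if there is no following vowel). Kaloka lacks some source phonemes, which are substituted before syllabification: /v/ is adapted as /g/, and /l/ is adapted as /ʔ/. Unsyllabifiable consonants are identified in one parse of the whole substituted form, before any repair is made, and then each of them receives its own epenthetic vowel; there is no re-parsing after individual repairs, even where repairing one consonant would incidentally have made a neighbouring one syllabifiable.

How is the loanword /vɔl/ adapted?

gɔʔɔ

Substitution: /v/ → /g/, /l/ → /ʔ/, giving /gɔʔ/.
Syllabifying with onset maximization leaves /ʔ/ stranded (no codas are permitted; onsets are limited to one consonant).
Inserting the epenthetic vowel yields /ʔ/ → /ʔɔ/.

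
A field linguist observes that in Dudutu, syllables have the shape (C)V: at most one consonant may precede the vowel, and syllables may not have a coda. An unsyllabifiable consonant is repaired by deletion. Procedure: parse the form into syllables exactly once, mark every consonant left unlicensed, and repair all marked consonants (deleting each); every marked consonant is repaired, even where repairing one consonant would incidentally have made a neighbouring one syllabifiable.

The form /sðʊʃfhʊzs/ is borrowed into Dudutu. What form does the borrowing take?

ðʊhʊ

Under (C)V, the unsyllabifiable consonants are /s/, /ʃ/, /f/, /z/, /s/ (no codas are permitted; onsets are limited to one consonant).
Deletion applies to /s/, /ʃ/, /f/, /z/, /s/.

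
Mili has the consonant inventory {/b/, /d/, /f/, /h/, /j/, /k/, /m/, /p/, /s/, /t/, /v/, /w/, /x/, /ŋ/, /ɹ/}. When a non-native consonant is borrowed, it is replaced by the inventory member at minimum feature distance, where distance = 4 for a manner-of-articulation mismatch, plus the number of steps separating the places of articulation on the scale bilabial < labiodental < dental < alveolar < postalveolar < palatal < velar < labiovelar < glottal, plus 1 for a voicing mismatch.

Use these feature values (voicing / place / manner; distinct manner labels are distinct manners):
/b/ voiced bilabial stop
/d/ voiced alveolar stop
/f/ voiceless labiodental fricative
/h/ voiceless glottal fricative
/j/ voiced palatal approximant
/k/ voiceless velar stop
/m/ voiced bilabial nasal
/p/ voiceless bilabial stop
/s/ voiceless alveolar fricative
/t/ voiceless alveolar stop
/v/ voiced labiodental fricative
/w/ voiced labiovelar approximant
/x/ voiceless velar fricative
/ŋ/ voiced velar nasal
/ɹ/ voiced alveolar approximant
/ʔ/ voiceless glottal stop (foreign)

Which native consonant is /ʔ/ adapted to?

/k/ is closest: same manner (stop), place distance 2 (glottal→velar), same voicing; total 2. Next closest is /h/ at distance 4.

k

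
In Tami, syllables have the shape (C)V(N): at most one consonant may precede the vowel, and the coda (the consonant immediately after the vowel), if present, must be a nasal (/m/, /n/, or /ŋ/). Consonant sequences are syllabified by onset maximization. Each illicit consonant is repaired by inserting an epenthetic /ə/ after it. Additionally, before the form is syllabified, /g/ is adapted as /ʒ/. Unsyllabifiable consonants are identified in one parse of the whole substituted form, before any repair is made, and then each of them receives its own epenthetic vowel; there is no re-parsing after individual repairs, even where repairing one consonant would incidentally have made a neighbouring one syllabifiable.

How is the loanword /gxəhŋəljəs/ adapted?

ʒəxəhəŋələjəsə

Substitution: /g/ → /ʒ/, giving /ʒxəhŋəljəs/.
Syllabifying with onset maximization leaves /ʒ/, /h/, /l/, /s/ stranded (only a nasal (/m/, /n/, or /ŋ/) is licensed in coda position; onsets are limited to one consonant).
Each unlicensed consonant becomes the onset of a new syllable: /ʒ/ → /ʒə/, /h/ → /hə/, /l/ → /lə/, /s/ → /sə/.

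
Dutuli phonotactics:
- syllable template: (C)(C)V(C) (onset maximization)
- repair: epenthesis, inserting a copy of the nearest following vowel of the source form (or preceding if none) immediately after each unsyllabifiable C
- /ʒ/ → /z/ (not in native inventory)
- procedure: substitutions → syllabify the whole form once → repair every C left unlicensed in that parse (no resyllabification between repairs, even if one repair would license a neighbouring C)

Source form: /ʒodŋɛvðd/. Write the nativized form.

Substitution: /ʒ/ → /z/, giving /zodŋɛvðd/.
Syllabifying with onset maximization leaves /ð/, /d/ stranded (at most one coda consonant is licensed; onsets may contain at most 2 consonants).
Each unlicensed consonant becomes the onset of a new syllable: /ð/ → /ðɛ/, /d/ → /dɛ/.

zodŋɛvðɛdɛ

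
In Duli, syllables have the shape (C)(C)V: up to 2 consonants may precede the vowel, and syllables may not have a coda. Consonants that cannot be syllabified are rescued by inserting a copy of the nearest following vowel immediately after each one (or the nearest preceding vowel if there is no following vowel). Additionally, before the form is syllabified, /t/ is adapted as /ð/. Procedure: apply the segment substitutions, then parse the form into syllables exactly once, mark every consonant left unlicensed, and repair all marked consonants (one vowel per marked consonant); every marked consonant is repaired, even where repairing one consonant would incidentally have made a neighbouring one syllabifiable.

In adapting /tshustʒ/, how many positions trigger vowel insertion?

After substitution the input is /ðshusðʒ/.
The unsyllabifiable consonants are /ð/, /s/, /ð/, /ʒ/; each receives one epenthetic vowel.

4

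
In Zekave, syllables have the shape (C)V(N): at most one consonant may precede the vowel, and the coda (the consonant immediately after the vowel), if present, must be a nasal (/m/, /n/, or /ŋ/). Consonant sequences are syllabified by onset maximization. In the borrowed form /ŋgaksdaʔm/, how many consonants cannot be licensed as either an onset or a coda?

5

Syllabifying with onset maximization leaves /ŋ/, /k/, /s/, /ʔ/, /m/ stranded (only a nasal (/m/, /n/, or /ŋ/) is licensed in coda position; onsets are limited to one consonant).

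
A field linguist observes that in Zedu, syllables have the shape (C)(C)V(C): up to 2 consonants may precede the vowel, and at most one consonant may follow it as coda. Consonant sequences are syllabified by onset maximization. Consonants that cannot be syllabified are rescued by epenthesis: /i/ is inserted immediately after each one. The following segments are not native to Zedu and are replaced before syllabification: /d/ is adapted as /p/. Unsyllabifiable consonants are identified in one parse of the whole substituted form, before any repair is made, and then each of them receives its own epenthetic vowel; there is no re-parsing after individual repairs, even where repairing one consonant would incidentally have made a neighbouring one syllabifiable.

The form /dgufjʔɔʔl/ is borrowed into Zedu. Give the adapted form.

pgufjʔɔʔli

Substitution: /d/ → /p/, giving /pgufjʔɔʔl/.
Syllabifying with onset maximization leaves /l/ stranded (at most one coda consonant is licensed; onsets may contain at most 2 consonants).
Epenthesis after each stranded consonant: /l/ → /li/.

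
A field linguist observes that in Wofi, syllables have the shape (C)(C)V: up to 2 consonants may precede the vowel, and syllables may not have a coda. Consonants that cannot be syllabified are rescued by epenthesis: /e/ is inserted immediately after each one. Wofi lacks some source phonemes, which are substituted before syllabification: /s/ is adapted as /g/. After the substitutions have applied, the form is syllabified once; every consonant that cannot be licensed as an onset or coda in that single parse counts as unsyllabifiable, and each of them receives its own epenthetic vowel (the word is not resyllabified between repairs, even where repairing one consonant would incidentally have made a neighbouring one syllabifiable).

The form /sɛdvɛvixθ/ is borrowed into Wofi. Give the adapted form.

gɛdvɛvixeθe

Substitution: /s/ → /g/, giving /gɛdvɛvixθ/.
The consonants /x/, /θ/ cannot be parsed into a legal (C)(C)V syllable (no codas are permitted; onsets may contain at most 2 consonants).
Inserting the epenthetic vowel yields /x/ → /xe/, /θ/ → /θe/.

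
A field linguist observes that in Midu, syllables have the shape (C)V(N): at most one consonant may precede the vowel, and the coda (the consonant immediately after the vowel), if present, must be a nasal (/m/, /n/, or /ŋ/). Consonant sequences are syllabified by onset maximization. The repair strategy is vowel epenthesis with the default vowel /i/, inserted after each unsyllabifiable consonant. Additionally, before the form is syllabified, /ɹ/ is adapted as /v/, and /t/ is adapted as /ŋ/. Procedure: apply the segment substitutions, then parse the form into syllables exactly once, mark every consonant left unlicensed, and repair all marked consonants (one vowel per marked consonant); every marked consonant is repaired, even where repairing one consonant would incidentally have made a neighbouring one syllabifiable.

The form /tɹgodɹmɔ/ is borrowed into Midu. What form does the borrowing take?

Substitution: /t/ → /ŋ/, /ɹ/ → /v/, giving /ŋvgodvmɔ/.
Syllabifying with onset maximization leaves /ŋ/, /v/, /d/, /v/ stranded (only a nasal (/m/, /n/, or /ŋ/) is licensed in coda position; onsets are limited to one consonant).
Inserting the epenthetic vowel yields /ŋ/ → /ŋi/, /v/ → /vi/, /d/ → /di/, /v/ → /vi/.

ŋivigodivimɔ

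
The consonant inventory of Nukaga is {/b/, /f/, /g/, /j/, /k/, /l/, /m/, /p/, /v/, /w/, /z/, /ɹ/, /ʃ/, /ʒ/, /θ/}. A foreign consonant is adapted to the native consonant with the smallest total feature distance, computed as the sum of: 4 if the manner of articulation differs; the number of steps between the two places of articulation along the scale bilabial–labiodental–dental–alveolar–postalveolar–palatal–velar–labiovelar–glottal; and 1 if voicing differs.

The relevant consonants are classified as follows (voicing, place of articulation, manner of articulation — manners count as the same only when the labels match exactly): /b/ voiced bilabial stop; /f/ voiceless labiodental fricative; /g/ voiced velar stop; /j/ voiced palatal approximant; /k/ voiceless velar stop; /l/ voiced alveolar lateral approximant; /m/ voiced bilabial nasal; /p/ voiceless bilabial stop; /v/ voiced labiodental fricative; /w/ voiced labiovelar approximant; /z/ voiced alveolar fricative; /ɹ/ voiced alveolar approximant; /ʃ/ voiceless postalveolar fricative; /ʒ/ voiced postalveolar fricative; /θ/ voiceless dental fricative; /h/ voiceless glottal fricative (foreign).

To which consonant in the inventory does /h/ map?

/ʃ/ is closest: same manner (fricative), place distance 4 (glottal→postalveolar), same voicing; total 4. Next closest is /ʒ/ at distance 5.

ʃ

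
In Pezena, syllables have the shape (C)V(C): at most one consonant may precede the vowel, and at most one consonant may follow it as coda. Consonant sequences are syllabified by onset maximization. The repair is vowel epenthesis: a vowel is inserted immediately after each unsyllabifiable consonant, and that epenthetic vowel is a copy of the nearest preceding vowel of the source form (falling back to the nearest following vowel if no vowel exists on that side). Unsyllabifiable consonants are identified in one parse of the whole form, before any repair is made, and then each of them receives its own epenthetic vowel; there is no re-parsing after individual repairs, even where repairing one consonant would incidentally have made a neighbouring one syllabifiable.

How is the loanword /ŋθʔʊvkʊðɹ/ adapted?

Under (C)V(C), the unsyllabifiable consonants are /ŋ/, /θ/, /ɹ/ (at most one coda consonant is licensed; onsets are limited to one consonant).
Inserting the epenthetic vowel yields /ŋ/ → /ŋʊ/, /θ/ → /θʊ/, /ɹ/ → /ɹʊ/.

ŋʊθʊʔʊvkʊðɹʊ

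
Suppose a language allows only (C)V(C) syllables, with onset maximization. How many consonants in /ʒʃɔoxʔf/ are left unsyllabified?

3

Under (C)V(C), the unsyllabifiable consonants are /ʒ/, /ʔ/, /f/ (at most one coda consonant is licensed; onsets are limited to one consonant).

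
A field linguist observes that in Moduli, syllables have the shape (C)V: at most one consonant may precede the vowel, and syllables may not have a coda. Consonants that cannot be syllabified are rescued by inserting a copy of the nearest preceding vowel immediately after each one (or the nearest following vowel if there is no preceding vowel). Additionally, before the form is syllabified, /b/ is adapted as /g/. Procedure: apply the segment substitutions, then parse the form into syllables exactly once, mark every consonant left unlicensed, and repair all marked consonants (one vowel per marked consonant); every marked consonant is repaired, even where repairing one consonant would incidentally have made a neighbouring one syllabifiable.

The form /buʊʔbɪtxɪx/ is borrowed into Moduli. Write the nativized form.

guʊʔʊgɪtɪxɪxɪ

Substitution: /b/ → /g/, giving /guʊʔgɪtxɪx/.
Under (C)V, the unsyllabifiable consonants are /ʔ/, /t/, /x/ (no codas are permitted; onsets are limited to one consonant).
Each unlicensed consonant becomes the onset of a new syllable: /ʔ/ → /ʔʊ/, /t/ → /tɪ/, /x/ → /xɪ/.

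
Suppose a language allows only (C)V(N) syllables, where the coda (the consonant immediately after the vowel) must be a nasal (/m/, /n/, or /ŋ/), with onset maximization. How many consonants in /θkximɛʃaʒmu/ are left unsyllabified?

Under (C)V(N), the unsyllabifiable consonants are /θ/, /k/, /ʒ/ (only a nasal (/m/, /n/, or /ŋ/) is licensed in coda position; onsets are limited to one consonant).

3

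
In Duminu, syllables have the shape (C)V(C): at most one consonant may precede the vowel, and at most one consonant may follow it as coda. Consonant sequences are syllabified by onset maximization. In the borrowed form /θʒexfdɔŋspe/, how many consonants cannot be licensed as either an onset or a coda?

3

Syllabifying with onset maximization leaves /θ/, /f/, /s/ stranded (at most one coda consonant is licensed; onsets are limited to one consonant).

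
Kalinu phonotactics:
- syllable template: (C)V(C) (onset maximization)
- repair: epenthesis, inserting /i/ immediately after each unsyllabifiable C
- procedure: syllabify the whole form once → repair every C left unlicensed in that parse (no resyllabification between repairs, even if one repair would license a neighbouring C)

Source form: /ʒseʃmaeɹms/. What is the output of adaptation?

ʒiseʃmaeɹmisi

The consonants /ʒ/, /m/, /s/ cannot be parsed into a legal (C)V(C) syllable (at most one coda consonant is licensed; onsets are limited to one consonant).
Each unlicensed consonant becomes the onset of a new syllable: /ʒ/ → /ʒi/, /m/ → /mi/, /s/ → /si/.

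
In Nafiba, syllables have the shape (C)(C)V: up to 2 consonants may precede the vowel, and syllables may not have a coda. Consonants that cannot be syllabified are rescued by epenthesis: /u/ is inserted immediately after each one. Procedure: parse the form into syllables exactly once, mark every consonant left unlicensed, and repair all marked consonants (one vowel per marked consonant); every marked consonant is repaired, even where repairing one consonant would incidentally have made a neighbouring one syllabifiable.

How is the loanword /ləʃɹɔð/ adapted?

ləʃɹɔðu

The consonants /ð/ cannot be parsed into a legal (C)(C)V syllable (no codas are permitted; onsets may contain at most 2 consonants).
Inserting the epenthetic vowel yields /ð/ → /ðu/.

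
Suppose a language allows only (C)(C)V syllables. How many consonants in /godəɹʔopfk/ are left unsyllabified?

3

The consonants /p/, /f/, /k/ cannot be parsed into a legal (C)(C)V syllable (no codas are permitted; onsets may contain at most 2 consonants).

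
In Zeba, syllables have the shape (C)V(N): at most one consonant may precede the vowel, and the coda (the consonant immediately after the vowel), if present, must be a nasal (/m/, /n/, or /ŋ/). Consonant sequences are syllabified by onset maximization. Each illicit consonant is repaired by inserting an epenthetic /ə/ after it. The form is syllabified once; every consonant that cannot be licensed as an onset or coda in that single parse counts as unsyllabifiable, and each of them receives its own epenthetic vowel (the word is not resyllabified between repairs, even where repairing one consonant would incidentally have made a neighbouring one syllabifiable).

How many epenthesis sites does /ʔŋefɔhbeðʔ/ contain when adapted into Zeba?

4

The unsyllabifiable consonants are /ʔ/, /h/, /ð/, /ʔ/; each receives one epenthetic vowel.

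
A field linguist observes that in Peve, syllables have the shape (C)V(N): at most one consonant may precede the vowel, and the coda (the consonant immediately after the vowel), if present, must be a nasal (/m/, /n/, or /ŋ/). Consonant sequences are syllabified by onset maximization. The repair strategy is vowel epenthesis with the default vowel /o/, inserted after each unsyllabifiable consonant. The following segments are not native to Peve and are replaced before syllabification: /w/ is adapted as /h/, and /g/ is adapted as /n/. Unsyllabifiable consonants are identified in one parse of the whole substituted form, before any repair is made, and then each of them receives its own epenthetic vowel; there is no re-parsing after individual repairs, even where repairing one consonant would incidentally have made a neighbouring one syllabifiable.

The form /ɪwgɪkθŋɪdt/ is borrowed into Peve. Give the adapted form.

Substitution: /w/ → /h/, /g/ → /n/, giving /ɪhnɪkθŋɪdt/.
Syllabifying with onset maximization leaves /h/, /k/, /θ/, /d/, /t/ stranded (only a nasal (/m/, /n/, or /ŋ/) is licensed in coda position; onsets are limited to one consonant).
Inserting the epenthetic vowel yields /h/ → /ho/, /k/ → /ko/, /θ/ → /θo/, /d/ → /do/, /t/ → /to/.

ɪhonɪkoθoŋɪdoto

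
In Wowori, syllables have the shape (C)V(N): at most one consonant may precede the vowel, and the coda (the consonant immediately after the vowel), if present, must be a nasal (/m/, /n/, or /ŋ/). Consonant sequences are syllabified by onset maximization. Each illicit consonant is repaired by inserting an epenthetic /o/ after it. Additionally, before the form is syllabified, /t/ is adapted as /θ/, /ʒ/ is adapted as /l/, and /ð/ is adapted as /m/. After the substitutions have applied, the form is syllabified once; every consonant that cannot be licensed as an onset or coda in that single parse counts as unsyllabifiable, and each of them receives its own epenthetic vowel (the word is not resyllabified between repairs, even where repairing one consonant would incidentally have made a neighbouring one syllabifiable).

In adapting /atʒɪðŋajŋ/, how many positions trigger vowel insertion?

3

After substitution the input is /aθlɪmŋajŋ/.
The unsyllabifiable consonants are /θ/, /j/, /ŋ/; each receives one epenthetic vowel.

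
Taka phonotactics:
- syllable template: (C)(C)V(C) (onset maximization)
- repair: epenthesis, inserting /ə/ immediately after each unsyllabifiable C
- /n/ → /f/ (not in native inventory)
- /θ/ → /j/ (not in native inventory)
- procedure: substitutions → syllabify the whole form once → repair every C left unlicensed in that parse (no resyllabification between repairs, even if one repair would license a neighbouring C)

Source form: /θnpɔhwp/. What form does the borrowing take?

jəfpɔhwəpə

Substitution: /θ/ → /j/, /n/ → /f/, giving /jfpɔhwp/.
Syllabifying with onset maximization leaves /j/, /w/, /p/ stranded (at most one coda consonant is licensed; onsets may contain at most 2 consonants).
Inserting the epenthetic vowel yields /j/ → /jə/, /w/ → /wə/, /p/ → /pə/.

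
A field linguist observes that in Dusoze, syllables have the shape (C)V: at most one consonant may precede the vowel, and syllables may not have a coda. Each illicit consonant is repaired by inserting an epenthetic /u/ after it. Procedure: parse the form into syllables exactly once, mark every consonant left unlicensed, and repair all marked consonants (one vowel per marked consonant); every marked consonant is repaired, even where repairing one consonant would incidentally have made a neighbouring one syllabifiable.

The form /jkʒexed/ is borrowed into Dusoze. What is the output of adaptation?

Under (C)V, the unsyllabifiable consonants are /j/, /k/, /d/ (no codas are permitted; onsets are limited to one consonant).
Inserting the epenthetic vowel yields /j/ → /ju/, /k/ → /ku/, /d/ → /du/.

jukuʒexedu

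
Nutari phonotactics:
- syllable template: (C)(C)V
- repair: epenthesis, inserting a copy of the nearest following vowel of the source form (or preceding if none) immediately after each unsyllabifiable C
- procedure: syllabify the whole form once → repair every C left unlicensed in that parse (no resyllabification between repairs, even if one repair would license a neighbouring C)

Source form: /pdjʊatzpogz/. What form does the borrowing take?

pʊdjʊatozpogozo

Under (C)(C)V, the unsyllabifiable consonants are /p/, /t/, /g/, /z/ (no codas are permitted; onsets may contain at most 2 consonants).
Inserting the epenthetic vowel yields /p/ → /pʊ/, /t/ → /to/, /g/ → /go/, /z/ → /zo/.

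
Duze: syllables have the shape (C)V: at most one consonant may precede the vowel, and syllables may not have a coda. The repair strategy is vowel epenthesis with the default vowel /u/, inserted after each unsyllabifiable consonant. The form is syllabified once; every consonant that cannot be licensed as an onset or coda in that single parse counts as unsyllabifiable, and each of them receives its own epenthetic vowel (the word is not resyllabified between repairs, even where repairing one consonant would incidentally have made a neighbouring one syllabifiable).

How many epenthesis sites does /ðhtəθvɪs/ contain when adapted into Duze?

4

The unsyllabifiable consonants are /ð/, /h/, /θ/, /s/; each receives one epenthetic vowel.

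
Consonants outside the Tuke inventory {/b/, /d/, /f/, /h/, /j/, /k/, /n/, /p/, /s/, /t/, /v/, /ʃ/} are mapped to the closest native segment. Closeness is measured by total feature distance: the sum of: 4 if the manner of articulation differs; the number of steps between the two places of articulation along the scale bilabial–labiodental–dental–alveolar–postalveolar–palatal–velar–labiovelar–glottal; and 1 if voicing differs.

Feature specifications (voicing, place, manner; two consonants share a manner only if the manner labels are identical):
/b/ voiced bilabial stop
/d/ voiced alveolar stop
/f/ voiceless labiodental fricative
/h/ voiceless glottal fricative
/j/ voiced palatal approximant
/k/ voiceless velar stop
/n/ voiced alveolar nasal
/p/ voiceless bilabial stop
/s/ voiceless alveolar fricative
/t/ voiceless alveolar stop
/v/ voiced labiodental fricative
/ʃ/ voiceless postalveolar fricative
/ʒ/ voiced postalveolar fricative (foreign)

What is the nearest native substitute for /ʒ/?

ʃ

/ʃ/ is closest: same manner (fricative), place distance 0 (postalveolar→postalveolar), voicing differs (+1); total 1. Next closest is /s/ at distance 2.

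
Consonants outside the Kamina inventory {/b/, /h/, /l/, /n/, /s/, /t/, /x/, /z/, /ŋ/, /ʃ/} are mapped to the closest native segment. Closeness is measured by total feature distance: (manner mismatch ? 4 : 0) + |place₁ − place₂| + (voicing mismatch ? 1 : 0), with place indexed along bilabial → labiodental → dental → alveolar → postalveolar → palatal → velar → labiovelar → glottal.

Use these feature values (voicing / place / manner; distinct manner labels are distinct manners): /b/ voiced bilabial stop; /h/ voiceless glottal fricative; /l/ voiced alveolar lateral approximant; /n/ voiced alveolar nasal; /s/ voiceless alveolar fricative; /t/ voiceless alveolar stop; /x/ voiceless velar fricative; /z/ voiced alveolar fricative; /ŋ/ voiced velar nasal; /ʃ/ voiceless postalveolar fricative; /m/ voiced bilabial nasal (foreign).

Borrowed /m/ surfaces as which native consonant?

/n/ is closest: same manner (nasal), place distance 3 (bilabial→alveolar), same voicing; total 3. Next closest is /b/ at distance 4.

n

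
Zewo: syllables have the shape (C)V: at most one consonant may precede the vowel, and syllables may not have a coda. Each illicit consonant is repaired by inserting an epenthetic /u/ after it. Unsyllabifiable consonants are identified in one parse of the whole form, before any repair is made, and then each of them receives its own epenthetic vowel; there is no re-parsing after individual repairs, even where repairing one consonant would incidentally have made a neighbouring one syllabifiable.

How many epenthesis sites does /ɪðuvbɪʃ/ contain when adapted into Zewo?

2

The unsyllabifiable consonants are /v/, /ʃ/; each receives one epenthetic vowel.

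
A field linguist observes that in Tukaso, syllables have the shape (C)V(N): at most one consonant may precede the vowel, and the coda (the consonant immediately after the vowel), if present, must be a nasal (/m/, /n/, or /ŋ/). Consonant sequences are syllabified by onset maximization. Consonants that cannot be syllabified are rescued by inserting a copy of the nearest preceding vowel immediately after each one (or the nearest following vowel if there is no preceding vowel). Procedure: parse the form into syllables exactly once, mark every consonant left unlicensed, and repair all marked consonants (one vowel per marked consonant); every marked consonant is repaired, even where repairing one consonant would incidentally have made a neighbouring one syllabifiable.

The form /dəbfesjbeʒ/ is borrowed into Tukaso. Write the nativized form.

dəbəfesejebeʒe

The consonants /b/, /s/, /j/, /ʒ/ cannot be parsed into a legal (C)V(N) syllable (only a nasal (/m/, /n/, or /ŋ/) is licensed in coda position; onsets are limited to one consonant).
Epenthesis after each stranded consonant: /b/ → /bə/, /s/ → /se/, /j/ → /je/, /ʒ/ → /ʒe/.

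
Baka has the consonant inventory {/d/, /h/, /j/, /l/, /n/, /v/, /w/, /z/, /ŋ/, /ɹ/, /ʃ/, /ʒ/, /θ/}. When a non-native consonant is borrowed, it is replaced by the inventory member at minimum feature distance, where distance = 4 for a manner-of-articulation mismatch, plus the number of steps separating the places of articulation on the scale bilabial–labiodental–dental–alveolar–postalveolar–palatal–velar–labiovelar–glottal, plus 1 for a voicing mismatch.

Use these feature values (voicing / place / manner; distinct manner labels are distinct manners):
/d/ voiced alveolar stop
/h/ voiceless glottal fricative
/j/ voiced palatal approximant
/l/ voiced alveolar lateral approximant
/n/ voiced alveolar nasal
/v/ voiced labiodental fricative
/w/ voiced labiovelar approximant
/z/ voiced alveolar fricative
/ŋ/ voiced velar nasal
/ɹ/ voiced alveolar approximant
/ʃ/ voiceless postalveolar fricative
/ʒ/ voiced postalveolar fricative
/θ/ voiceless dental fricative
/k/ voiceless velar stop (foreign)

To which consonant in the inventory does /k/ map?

d

/d/ is closest: same manner (stop), place distance 3 (velar→alveolar), voicing differs (+1); total 4. Next closest is /ŋ/ at distance 5.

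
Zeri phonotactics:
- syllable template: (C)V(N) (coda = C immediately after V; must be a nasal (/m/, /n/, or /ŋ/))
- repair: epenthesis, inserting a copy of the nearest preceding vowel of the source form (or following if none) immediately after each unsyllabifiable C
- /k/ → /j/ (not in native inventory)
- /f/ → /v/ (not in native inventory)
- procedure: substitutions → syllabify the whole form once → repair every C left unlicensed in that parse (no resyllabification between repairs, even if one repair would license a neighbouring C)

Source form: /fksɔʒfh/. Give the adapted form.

Substitution: /f/ → /v/, /k/ → /j/, giving /vjsɔʒvh/.
Under (C)V(N), the unsyllabifiable consonants are /v/, /j/, /ʒ/, /v/, /h/ (only a nasal (/m/, /n/, or /ŋ/) is licensed in coda position; onsets are limited to one consonant).
Inserting the epenthetic vowel yields /v/ → /vɔ/, /j/ → /jɔ/, /ʒ/ → /ʒɔ/, /v/ → /vɔ/, /h/ → /hɔ/.

vɔjɔsɔʒɔvɔhɔ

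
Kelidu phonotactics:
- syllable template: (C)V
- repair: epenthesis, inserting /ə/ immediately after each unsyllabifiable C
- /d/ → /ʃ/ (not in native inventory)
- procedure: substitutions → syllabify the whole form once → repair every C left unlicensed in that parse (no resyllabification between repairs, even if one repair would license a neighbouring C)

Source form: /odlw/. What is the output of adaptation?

Substitution: /d/ → /ʃ/, giving /oʃlw/.
The consonants /ʃ/, /l/, /w/ cannot be parsed into a legal (C)V syllable (no codas are permitted; onsets are limited to one consonant).
Each unlicensed consonant becomes the onset of a new syllable: /ʃ/ → /ʃə/, /l/ → /lə/, /w/ → /wə/.

oʃələwə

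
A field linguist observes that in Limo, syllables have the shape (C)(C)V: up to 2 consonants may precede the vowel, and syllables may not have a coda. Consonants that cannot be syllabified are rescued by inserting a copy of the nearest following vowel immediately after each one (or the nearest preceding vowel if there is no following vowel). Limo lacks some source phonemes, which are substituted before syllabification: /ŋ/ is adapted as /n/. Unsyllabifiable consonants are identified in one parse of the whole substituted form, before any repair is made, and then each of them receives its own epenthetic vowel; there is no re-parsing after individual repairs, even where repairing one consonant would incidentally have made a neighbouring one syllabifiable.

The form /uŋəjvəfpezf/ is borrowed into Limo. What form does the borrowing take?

Substitution: /ŋ/ → /n/, giving /unəjvəfpezf/.
Under (C)(C)V, the unsyllabifiable consonants are /z/, /f/ (no codas are permitted; onsets may contain at most 2 consonants).
Epenthesis after each stranded consonant: /z/ → /ze/, /f/ → /fe/.

unəjvəfpezefe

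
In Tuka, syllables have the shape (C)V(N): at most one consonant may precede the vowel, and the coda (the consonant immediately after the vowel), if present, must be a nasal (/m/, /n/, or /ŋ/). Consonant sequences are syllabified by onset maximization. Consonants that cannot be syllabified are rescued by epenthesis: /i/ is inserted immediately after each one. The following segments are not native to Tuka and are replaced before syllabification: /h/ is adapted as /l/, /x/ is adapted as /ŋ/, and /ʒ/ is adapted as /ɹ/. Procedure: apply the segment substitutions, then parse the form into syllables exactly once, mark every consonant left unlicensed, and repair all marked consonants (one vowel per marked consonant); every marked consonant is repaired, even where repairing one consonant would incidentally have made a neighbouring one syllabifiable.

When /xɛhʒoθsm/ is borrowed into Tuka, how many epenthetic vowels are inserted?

After substitution the input is /ŋɛlɹoθsm/.
The unsyllabifiable consonants are /l/, /θ/, /s/, /m/; each receives one epenthetic vowel.

4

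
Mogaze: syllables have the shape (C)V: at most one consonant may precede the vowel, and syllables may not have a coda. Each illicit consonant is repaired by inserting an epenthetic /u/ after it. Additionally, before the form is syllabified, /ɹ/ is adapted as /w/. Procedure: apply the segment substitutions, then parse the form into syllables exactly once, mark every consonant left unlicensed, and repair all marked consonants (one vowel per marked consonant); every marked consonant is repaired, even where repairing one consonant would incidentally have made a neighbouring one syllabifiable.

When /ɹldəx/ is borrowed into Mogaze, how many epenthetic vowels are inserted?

3

After substitution the input is /wldəx/.
The unsyllabifiable consonants are /w/, /l/, /x/; each receives one epenthetic vowel.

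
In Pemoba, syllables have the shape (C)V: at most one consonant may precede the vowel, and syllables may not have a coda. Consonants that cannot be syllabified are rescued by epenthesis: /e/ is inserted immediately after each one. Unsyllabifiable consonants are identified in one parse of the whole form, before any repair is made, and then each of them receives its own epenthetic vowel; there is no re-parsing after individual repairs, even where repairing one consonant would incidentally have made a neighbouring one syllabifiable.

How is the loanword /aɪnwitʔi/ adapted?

The consonants /n/, /t/ cannot be parsed into a legal (C)V syllable (no codas are permitted; onsets are limited to one consonant).
Each unlicensed consonant becomes the onset of a new syllable: /n/ → /ne/, /t/ → /te/.

aɪnewiteʔi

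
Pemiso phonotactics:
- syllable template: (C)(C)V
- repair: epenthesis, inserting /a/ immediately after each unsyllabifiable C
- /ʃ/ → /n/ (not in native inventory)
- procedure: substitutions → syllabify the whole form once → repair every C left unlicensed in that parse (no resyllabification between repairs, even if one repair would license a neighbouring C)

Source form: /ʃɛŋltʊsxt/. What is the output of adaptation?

Substitution: /ʃ/ → /n/, giving /nɛŋltʊsxt/.
The consonants /ŋ/, /s/, /x/, /t/ cannot be parsed into a legal (C)(C)V syllable (no codas are permitted; onsets may contain at most 2 consonants).
Inserting the epenthetic vowel yields /ŋ/ → /ŋa/, /s/ → /sa/, /x/ → /xa/, /t/ → /ta/.

nɛŋaltʊsaxata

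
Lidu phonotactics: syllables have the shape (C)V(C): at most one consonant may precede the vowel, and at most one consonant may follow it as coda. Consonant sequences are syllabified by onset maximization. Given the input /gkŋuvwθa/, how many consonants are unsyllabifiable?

3

The consonants /g/, /k/, /w/ cannot be parsed into a legal (C)V(C) syllable (at most one coda consonant is licensed; onsets are limited to one consonant).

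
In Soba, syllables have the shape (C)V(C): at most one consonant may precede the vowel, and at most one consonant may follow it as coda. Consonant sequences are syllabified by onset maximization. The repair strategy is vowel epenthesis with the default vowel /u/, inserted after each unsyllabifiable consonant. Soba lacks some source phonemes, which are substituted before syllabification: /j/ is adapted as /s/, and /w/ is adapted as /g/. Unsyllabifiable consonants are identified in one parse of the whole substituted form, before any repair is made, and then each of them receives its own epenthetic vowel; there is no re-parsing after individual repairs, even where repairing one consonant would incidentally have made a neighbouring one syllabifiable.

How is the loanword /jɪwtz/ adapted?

Substitution: /j/ → /s/, /w/ → /g/, giving /sɪgtz/.
Syllabifying with onset maximization leaves /t/, /z/ stranded (at most one coda consonant is licensed; onsets are limited to one consonant).
Epenthesis after each stranded consonant: /t/ → /tu/, /z/ → /zu/.

sɪgtuzu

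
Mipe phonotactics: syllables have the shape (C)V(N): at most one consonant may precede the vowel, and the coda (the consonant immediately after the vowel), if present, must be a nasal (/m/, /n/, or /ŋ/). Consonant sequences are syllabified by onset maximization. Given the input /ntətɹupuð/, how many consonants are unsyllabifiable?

3

Under (C)V(N), the unsyllabifiable consonants are /n/, /t/, /ð/ (only a nasal (/m/, /n/, or /ŋ/) is licensed in coda position; onsets are limited to one consonant).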